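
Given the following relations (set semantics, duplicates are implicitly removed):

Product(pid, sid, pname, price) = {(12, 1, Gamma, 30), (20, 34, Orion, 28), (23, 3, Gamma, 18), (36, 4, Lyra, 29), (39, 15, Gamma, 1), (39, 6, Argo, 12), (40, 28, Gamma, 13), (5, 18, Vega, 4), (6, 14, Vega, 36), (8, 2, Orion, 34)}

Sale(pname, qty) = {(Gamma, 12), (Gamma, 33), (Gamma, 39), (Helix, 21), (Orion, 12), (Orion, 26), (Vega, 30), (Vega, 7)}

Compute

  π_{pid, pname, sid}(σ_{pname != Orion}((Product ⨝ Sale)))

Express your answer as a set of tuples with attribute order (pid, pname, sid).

{(12, Gamma, 1), (23, Gamma, 3), (39, Gamma, 15), (40, Gamma, 28), (5, Vega, 18), (6, Vega, 14)}

Product ⋈ Sale (natural join on pname): {(12, 1, Gamma, 30, 12), (12, 1, Gamma, 30, 33), (12, 1, Gamma, 30, 39), (20, 34, Orion, 28, 12), (20, 34, Orion, 28, 26), (23, 3, Gamma, 18, 12), (23, 3, Gamma, 18, 33), (23, 3, Gamma, 18, 39), (39, 15, Gamma, 1, 12), (39, 15, Gamma, 1, 33), (39, 15, Gamma, 1, 39), (40, 28, Gamma, 13, 12), (40, 28, Gamma, 13, 33), (40, 28, Gamma, 13, 39), (5, 18, Vega, 4, 30), (5, 18, Vega, 4, 7), (6, 14, Vega, 36, 30), (6, 14, Vega, 36, 7), (8, 2, Orion, 34, 12), (8, 2, Orion, 34, 26)}
Selection pname != Orion: {(12, 1, Gamma, 30, 12), (12, 1, Gamma, 30, 33), (12, 1, Gamma, 30, 39), (23, 3, Gamma, 18, 12), (23, 3, Gamma, 18, 33), (23, 3, Gamma, 18, 39), (39, 15, Gamma, 1, 12), (39, 15, Gamma, 1, 33), (39, 15, Gamma, 1, 39), (40, 28, Gamma, 13, 12), (40, 28, Gamma, 13, 33), (40, 28, Gamma, 13, 39), (5, 18, Vega, 4, 30), (5, 18, Vega, 4, 7), (6, 14, Vega, 36, 30), (6, 14, Vega, 36, 7)}
Keep only column(s) pid, pname, sid (10 duplicate(s) eliminated): {(12, Gamma, 1), (23, Gamma, 3), (39, Gamma, 15), (40, Gamma, 28), (5, Vega, 18), (6, Vega, 14)}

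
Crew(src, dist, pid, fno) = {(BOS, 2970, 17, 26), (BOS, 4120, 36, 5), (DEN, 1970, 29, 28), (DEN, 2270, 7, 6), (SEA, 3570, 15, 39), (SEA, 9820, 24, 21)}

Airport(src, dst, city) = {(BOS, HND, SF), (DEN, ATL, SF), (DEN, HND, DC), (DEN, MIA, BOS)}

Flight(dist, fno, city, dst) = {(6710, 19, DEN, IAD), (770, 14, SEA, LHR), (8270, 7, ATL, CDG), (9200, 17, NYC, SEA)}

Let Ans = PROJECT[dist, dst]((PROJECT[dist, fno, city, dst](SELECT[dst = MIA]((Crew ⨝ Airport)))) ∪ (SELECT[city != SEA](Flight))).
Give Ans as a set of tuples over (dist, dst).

{(1970, MIA), (2270, MIA), (6710, IAD), (8270, CDG), (9200, SEA)}

Natural join on src: {(BOS, 2970, 17, 26, HND, SF), (BOS, 4120, 36, 5, HND, SF), (DEN, 1970, 29, 28, ATL, SF), (DEN, 1970, 29, 28, HND, DC), (DEN, 1970, 29, 28, MIA, BOS), (DEN, 2270, 7, 6, ATL, SF), (DEN, 2270, 7, 6, HND, DC), (DEN, 2270, 7, 6, MIA, BOS)}
Filtering on dst = MIA leaves {(DEN, 1970, 29, 28, MIA, BOS), (DEN, 2270, 7, 6, MIA, BOS)}.
π_{dist, fno, city, dst} gives {(1970, 28, BOS, MIA), (2270, 6, BOS, MIA)}.
Filtering on city != SEA leaves {(6710, 19, DEN, IAD), (8270, 7, ATL, CDG), (9200, 17, NYC, SEA)}.
Union: {(1970, 28, BOS, MIA), (2270, 6, BOS, MIA)} with {(6710, 19, DEN, IAD), (8270, 7, ATL, CDG), (9200, 17, NYC, SEA)} → {(1970, 28, BOS, MIA), (2270, 6, BOS, MIA), (6710, 19, DEN, IAD), (8270, 7, ATL, CDG), (9200, 17, NYC, SEA)}
π_{dist, dst} gives {(1970, MIA), (2270, MIA), (6710, IAD), (8270, CDG), (9200, SEA)}.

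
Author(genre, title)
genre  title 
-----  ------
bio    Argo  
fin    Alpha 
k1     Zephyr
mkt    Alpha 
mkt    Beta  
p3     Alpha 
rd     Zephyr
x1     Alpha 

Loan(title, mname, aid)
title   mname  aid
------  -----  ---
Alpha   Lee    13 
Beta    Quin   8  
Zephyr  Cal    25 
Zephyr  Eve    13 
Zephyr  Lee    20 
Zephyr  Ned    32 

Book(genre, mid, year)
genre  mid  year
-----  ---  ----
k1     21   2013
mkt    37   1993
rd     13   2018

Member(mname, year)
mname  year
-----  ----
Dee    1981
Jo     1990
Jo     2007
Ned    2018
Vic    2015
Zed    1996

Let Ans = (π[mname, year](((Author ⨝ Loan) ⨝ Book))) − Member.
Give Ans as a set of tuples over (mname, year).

Natural join on title: {(fin, Alpha, Lee, 13), (k1, Zephyr, Cal, 25), (k1, Zephyr, Eve, 13), (k1, Zephyr, Lee, 20), (k1, Zephyr, Ned, 32), (mkt, Alpha, Lee, 13), (mkt, Beta, Quin, 8), (p3, Alpha, Lee, 13), (rd, Zephyr, Cal, 25), (rd, Zephyr, Eve, 13), (rd, Zephyr, Lee, 20), (rd, Zephyr, Ned, 32), (x1, Alpha, Lee, 13)}
Natural join on genre: {(k1, Zephyr, Cal, 25, 21, 2013), (k1, Zephyr, Eve, 13, 21, 2013), (k1, Zephyr, Lee, 20, 21, 2013), (k1, Zephyr, Ned, 32, 21, 2013), (mkt, Alpha, Lee, 13, 37, 1993), (mkt, Beta, Quin, 8, 37, 1993), (rd, Zephyr, Cal, 25, 13, 2018), (rd, Zephyr, Eve, 13, 13, 2018), (rd, Zephyr, Lee, 20, 13, 2018), (rd, Zephyr, Ned, 32, 13, 2018)}
Keep only column(s) mname, year: {(Cal, 2013), (Cal, 2018), (Eve, 2013), (Eve, 2018), (Lee, 1993), (Lee, 2013), (Lee, 2018), (Ned, 2013), (Ned, 2018), (Quin, 1993)}
Taking the difference: {(Cal, 2013), (Cal, 2018), (Eve, 2013), (Eve, 2018), (Lee, 1993), (Lee, 2013), (Lee, 2018), (Ned, 2013), (Quin, 1993)}

{(Cal, 2013), (Cal, 2018), (Eve, 2013), (Eve, 2018), (Lee, 1993), (Lee, 2013), (Lee, 2018), (Ned, 2013), (Quin, 1993)}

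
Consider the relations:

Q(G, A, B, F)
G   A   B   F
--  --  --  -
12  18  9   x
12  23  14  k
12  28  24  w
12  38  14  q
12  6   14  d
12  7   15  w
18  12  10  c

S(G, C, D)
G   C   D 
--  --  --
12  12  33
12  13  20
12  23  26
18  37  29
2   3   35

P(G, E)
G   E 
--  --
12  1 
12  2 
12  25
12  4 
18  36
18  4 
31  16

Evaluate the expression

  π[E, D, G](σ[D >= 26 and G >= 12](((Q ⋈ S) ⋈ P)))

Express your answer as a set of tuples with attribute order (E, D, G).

{(1, 26, 12), (1, 33, 12), (2, 26, 12), (2, 33, 12), (25, 26, 12), (25, 33, 12), (36, 29, 18), (4, 26, 12), (4, 29, 18), (4, 33, 12)}

Natural join on G: {(12, 18, 9, x, 12, 33), (12, 18, 9, x, 13, 20), (12, 18, 9, x, 23, 26), (12, 23, 14, k, 12, 33), (12, 23, 14, k, 13, 20), (12, 23, 14, k, 23, 26), (12, 28, 24, w, 12, 33), (12, 28, 24, w, 13, 20), (12, 28, 24, w, 23, 26), (12, 38, 14, q, 12, 33), (12, 38, 14, q, 13, 20), (12, 38, 14, q, 23, 26), (12, 6, 14, d, 12, 33), (12, 6, 14, d, 13, 20), (12, 6, 14, d, 23, 26), (12, 7, 15, w, 12, 33), (12, 7, 15, w, 13, 20), (12, 7, 15, w, 23, 26), (18, 12, 10, c, 37, 29)}
Natural join on G: {(12, 18, 9, x, 12, 33, 1), (12, 18, 9, x, 12, 33, 2), (12, 18, 9, x, 12, 33, 25), (12, 18, 9, x, 12, 33, 4), (12, 18, 9, x, 13, 20, 1), (12, 18, 9, x, 13, 20, 2), (12, 18, 9, x, 13, 20, 25), (12, 18, 9, x, 13, 20, 4), (12, 18, 9, x, 23, 26, 1), (12, 18, 9, x, 23, 26, 2), (12, 18, 9, x, 23, 26, 25), (12, 18, 9, x, 23, 26, 4), (12, 23, 14, k, 12, 33, 1), (12, 23, 14, k, 12, 33, 2), (12, 23, 14, k, 12, 33, 25), (12, 23, 14, k, 12, 33, 4), (12, 23, 14, k, 13, 20, 1), (12, 23, 14, k, 13, 20, 2), (12, 23, 14, k, 13, 20, 25), (12, 23, 14, k, 13, 20, 4), (12, 23, 14, k, 23, 26, 1), (12, 23, 14, k, 23, 26, 2), (12, 23, 14, k, 23, 26, 25), (12, 23, 14, k, 23, 26, 4), (12, 28, 24, w, 12, 33, 1), (12, 28, 24, w, 12, 33, 2), (12, 28, 24, w, 12, 33, 25), (12, 28, 24, w, 12, 33, 4), (12, 28, 24, w, 13, 20, 1), (12, 28, 24, w, 13, 20, 2), (12, 28, 24, w, 13, 20, 25), (12, 28, 24, w, 13, 20, 4), (12, 28, 24, w, 23, 26, 1), (12, 28, 24, w, 23, 26, 2), (12, 28, 24, w, 23, 26, 25), (12, 28, 24, w, 23, 26, 4), (12, 38, 14, q, 12, 33, 1), (12, 38, 14, q, 12, 33, 2), (12, 38, 14, q, 12, 33, 25), (12, 38, 14, q, 12, 33, 4), (12, 38, 14, q, 13, 20, 1), (12, 38, 14, q, 13, 20, 2), (12, 38, 14, q, 13, 20, 25), (12, 38, 14, q, 13, 20, 4), (12, 38, 14, q, 23, 26, 1), (12, 38, 14, q, 23, 26, 2), (12, 38, 14, q, 23, 26, 25), (12, 38, 14, q, 23, 26, 4), (12, 6, 14, d, 12, 33, 1), (12, 6, 14, d, 12, 33, 2), (12, 6, 14, d, 12, 33, 25), (12, 6, 14, d, 12, 33, 4), (12, 6, 14, d, 13, 20, 1), (12, 6, 14, d, 13, 20, 2), (12, 6, 14, d, 13, 20, 25), (12, 6, 14, d, 13, 20, 4), (12, 6, 14, d, 23, 26, 1), (12, 6, 14, d, 23, 26, 2), (12, 6, 14, d, 23, 26, 25), (12, 6, 14, d, 23, 26, 4), (12, 7, 15, w, 12, 33, 1), (12, 7, 15, w, 12, 33, 2), (12, 7, 15, w, 12, 33, 25), (12, 7, 15, w, 12, 33, 4), (12, 7, 15, w, 13, 20, 1), (12, 7, 15, w, 13, 20, 2), (12, 7, 15, w, 13, 20, 25), (12, 7, 15, w, 13, 20, 4), (12, 7, 15, w, 23, 26, 1), (12, 7, 15, w, 23, 26, 2), (12, 7, 15, w, 23, 26, 25), (12, 7, 15, w, 23, 26, 4), (18, 12, 10, c, 37, 29, 36), (18, 12, 10, c, 37, 29, 4)}
Filtering on D >= 26 and G >= 12 leaves {(12, 18, 9, x, 12, 33, 1), (12, 18, 9, x, 12, 33, 2), (12, 18, 9, x, 12, 33, 25), (12, 18, 9, x, 12, 33, 4), (12, 18, 9, x, 23, 26, 1), (12, 18, 9, x, 23, 26, 2), (12, 18, 9, x, 23, 26, 25), (12, 18, 9, x, 23, 26, 4), (12, 23, 14, k, 12, 33, 1), (12, 23, 14, k, 12, 33, 2), (12, 23, 14, k, 12, 33, 25), (12, 23, 14, k, 12, 33, 4), (12, 23, 14, k, 23, 26, 1), (12, 23, 14, k, 23, 26, 2), (12, 23, 14, k, 23, 26, 25), (12, 23, 14, k, 23, 26, 4), (12, 28, 24, w, 12, 33, 1), (12, 28, 24, w, 12, 33, 2), (12, 28, 24, w, 12, 33, 25), (12, 28, 24, w, 12, 33, 4), (12, 28, 24, w, 23, 26, 1), (12, 28, 24, w, 23, 26, 2), (12, 28, 24, w, 23, 26, 25), (12, 28, 24, w, 23, 26, 4), (12, 38, 14, q, 12, 33, 1), (12, 38, 14, q, 12, 33, 2), (12, 38, 14, q, 12, 33, 25), (12, 38, 14, q, 12, 33, 4), (12, 38, 14, q, 23, 26, 1), (12, 38, 14, q, 23, 26, 2), (12, 38, 14, q, 23, 26, 25), (12, 38, 14, q, 23, 26, 4), (12, 6, 14, d, 12, 33, 1), (12, 6, 14, d, 12, 33, 2), (12, 6, 14, d, 12, 33, 25), (12, 6, 14, d, 12, 33, 4), (12, 6, 14, d, 23, 26, 1), (12, 6, 14, d, 23, 26, 2), (12, 6, 14, d, 23, 26, 25), (12, 6, 14, d, 23, 26, 4), (12, 7, 15, w, 12, 33, 1), (12, 7, 15, w, 12, 33, 2), (12, 7, 15, w, 12, 33, 25), (12, 7, 15, w, 12, 33, 4), (12, 7, 15, w, 23, 26, 1), (12, 7, 15, w, 23, 26, 2), (12, 7, 15, w, 23, 26, 25), (12, 7, 15, w, 23, 26, 4), (18, 12, 10, c, 37, 29, 36), (18, 12, 10, c, 37, 29, 4)}.
π[E, D, G]: project onto (E, D, G) (40 duplicate(s) eliminated) → {(1, 26, 12), (1, 33, 12), (2, 26, 12), (2, 33, 12), (25, 26, 12), (25, 33, 12), (36, 29, 18), (4, 26, 12), (4, 29, 18), (4, 33, 12)}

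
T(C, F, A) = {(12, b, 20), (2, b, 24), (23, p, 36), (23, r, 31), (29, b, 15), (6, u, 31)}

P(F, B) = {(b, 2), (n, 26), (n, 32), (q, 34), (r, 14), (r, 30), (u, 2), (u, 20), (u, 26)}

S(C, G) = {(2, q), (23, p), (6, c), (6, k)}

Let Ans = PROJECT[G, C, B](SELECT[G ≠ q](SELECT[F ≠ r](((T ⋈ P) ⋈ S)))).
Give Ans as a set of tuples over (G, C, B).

Natural join on F: {(12, b, 20, 2), (2, b, 24, 2), (23, r, 31, 14), (23, r, 31, 30), (29, b, 15, 2), (6, u, 31, 2), (6, u, 31, 20), (6, u, 31, 26)}
Natural join on C: {(2, b, 24, 2, q), (23, r, 31, 14, p), (23, r, 31, 30, p), (6, u, 31, 2, c), (6, u, 31, 2, k), (6, u, 31, 20, c), (6, u, 31, 20, k), (6, u, 31, 26, c), (6, u, 31, 26, k)}
Selection F ≠ r: {(2, b, 24, 2, q), (6, u, 31, 2, c), (6, u, 31, 2, k), (6, u, 31, 20, c), (6, u, 31, 20, k), (6, u, 31, 26, c), (6, u, 31, 26, k)}
Selection G ≠ q: {(6, u, 31, 2, c), (6, u, 31, 2, k), (6, u, 31, 20, c), (6, u, 31, 20, k), (6, u, 31, 26, c), (6, u, 31, 26, k)}
π_{G, C, B} gives {(c, 6, 2), (c, 6, 20), (c, 6, 26), (k, 6, 2), (k, 6, 20), (k, 6, 26)}.

{(c, 6, 2), (c, 6, 20), (c, 6, 26), (k, 6, 2), (k, 6, 20), (k, 6, 26)}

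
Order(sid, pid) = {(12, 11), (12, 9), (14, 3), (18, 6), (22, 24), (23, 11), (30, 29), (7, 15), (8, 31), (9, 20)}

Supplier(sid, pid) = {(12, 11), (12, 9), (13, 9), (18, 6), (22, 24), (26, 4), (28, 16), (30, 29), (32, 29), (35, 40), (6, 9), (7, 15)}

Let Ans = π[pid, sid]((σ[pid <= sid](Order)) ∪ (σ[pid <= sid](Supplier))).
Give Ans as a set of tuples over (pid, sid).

{(11, 12), (11, 23), (16, 28), (29, 30), (29, 32), (3, 14), (4, 26), (6, 18), (9, 12), (9, 13)}

Filtering on pid <= sid leaves {(12, 11), (12, 9), (14, 3), (18, 6), (23, 11), (30, 29)}.
Filtering on pid <= sid leaves {(12, 11), (12, 9), (13, 9), (18, 6), (26, 4), (28, 16), (30, 29), (32, 29)}.
Taking the union: {(12, 11), (12, 9), (13, 9), (14, 3), (18, 6), (23, 11), (26, 4), (28, 16), (30, 29), (32, 29)}
Projecting to pid, sid: {(11, 12), (11, 23), (16, 28), (29, 30), (29, 32), (3, 14), (4, 26), (6, 18), (9, 12), (9, 13)}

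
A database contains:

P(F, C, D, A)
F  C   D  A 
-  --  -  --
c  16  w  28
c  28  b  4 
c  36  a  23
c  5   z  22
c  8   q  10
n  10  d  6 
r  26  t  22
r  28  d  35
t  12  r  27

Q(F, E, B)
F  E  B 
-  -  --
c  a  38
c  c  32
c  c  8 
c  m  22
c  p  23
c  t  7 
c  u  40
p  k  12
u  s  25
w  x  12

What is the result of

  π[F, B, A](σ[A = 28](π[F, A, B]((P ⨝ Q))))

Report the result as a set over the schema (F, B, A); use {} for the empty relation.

{(c, 22, 28), (c, 23, 28), (c, 32, 28), (c, 38, 28), (c, 40, 28), (c, 7, 28), (c, 8, 28)}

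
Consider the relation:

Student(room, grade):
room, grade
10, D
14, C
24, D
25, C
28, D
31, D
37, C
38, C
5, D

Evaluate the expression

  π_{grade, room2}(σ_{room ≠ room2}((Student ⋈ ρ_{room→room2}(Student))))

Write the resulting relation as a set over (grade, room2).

{(C, 14), (C, 25), (C, 37), (C, 38), (D, 10), (D, 24), (D, 28), (D, 31), (D, 5)}

ρ[room→room2]: schema becomes (room2, grade); tuples unchanged.
Natural join on grade: {(10, D, 10), (10, D, 24), (10, D, 28), (10, D, 31), (10, D, 5), (14, C, 14), (14, C, 25), (14, C, 37), (14, C, 38), (24, D, 10), (24, D, 24), (24, D, 28), (24, D, 31), (24, D, 5), (25, C, 14), (25, C, 25), (25, C, 37), (25, C, 38), (28, D, 10), (28, D, 24), (28, D, 28), (28, D, 31), (28, D, 5), (31, D, 10), (31, D, 24), (31, D, 28), (31, D, 31), (31, D, 5), (37, C, 14), (37, C, 25), (37, C, 37), (37, C, 38), (38, C, 14), (38, C, 25), (38, C, 37), (38, C, 38), (5, D, 10), (5, D, 24), (5, D, 28), (5, D, 31), (5, D, 5)}
Filtering on room ≠ room2 leaves {(10, D, 24), (10, D, 28), (10, D, 31), (10, D, 5), (14, C, 25), (14, C, 37), (14, C, 38), (24, D, 10), (24, D, 28), (24, D, 31), (24, D, 5), (25, C, 14), (25, C, 37), (25, C, 38), (28, D, 10), (28, D, 24), (28, D, 31), (28, D, 5), (31, D, 10), (31, D, 24), (31, D, 28), (31, D, 5), (37, C, 14), (37, C, 25), (37, C, 38), (38, C, 14), (38, C, 25), (38, C, 37), (5, D, 10), (5, D, 24), (5, D, 28), (5, D, 31)}.
Projecting to grade, room2 (23 duplicate(s) eliminated): {(C, 14), (C, 25), (C, 37), (C, 38), (D, 10), (D, 24), (D, 28), (D, 31), (D, 5)}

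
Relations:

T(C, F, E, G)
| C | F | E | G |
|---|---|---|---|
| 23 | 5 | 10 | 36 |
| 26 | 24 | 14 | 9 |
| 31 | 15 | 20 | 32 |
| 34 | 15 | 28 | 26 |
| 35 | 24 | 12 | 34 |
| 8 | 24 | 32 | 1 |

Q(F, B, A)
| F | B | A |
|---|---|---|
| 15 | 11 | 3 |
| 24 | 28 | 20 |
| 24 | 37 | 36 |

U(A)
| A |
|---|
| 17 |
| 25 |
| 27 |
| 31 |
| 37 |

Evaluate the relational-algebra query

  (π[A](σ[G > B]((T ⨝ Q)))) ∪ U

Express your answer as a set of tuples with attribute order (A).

{17, 20, 25, 27, 3, 31, 37}

T ⋈ Q (natural join on F): {(26, 24, 14, 9, 28, 20), (26, 24, 14, 9, 37, 36), (31, 15, 20, 32, 11, 3), (34, 15, 28, 26, 11, 3), (35, 24, 12, 34, 28, 20), (35, 24, 12, 34, 37, 36), (8, 24, 32, 1, 28, 20), (8, 24, 32, 1, 37, 36)}
Selection G > B: {(31, 15, 20, 32, 11, 3), (34, 15, 28, 26, 11, 3), (35, 24, 12, 34, 28, 20)}
Keep only column(s) A (1 duplicate(s) eliminated): {20, 3}
Union: {20, 3} with {17, 25, 27, 31, 37} → {17, 20, 25, 27, 3, 31, 37}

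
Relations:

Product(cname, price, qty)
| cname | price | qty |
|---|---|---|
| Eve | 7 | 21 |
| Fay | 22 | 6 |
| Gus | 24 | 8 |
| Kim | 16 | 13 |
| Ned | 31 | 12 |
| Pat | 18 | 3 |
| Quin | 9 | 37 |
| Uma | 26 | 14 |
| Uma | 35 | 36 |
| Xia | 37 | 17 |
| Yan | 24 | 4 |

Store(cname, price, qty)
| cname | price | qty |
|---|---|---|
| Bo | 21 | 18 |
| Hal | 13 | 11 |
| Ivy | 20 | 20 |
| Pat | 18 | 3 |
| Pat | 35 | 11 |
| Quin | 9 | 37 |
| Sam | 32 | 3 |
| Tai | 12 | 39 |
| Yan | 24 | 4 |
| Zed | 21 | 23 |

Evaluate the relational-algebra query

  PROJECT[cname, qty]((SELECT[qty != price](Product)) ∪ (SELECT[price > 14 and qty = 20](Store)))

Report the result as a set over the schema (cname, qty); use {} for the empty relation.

{(Eve, 21), (Fay, 6), (Gus, 8), (Ivy, 20), (Kim, 13), (Ned, 12), (Pat, 3), (Quin, 37), (Uma, 14), (Uma, 36), (Xia, 17), (Yan, 4)}

Selection qty != price: {(Eve, 7, 21), (Fay, 22, 6), (Gus, 24, 8), (Kim, 16, 13), (Ned, 31, 12), (Pat, 18, 3), (Quin, 9, 37), (Uma, 26, 14), (Uma, 35, 36), (Xia, 37, 17), (Yan, 24, 4)}
Selection price > 14 and qty = 20: {(Ivy, 20, 20)}
Taking the union: {(Eve, 7, 21), (Fay, 22, 6), (Gus, 24, 8), (Ivy, 20, 20), (Kim, 16, 13), (Ned, 31, 12), (Pat, 18, 3), (Quin, 9, 37), (Uma, 26, 14), (Uma, 35, 36), (Xia, 37, 17), (Yan, 24, 4)}
π_{cname, qty} gives {(Eve, 21), (Fay, 6), (Gus, 8), (Ivy, 20), (Kim, 13), (Ned, 12), (Pat, 3), (Quin, 37), (Uma, 14), (Uma, 36), (Xia, 17), (Yan, 4)}.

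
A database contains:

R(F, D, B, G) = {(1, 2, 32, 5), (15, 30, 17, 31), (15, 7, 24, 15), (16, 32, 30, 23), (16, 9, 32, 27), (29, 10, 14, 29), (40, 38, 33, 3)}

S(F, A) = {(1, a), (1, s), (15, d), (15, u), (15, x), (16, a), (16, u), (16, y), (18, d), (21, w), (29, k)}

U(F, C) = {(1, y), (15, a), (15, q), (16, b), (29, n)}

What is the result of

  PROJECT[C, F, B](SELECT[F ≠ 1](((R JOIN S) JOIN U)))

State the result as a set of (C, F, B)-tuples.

{(a, 15, 17), (a, 15, 24), (b, 16, 30), (b, 16, 32), (n, 29, 14), (q, 15, 17), (q, 15, 24)}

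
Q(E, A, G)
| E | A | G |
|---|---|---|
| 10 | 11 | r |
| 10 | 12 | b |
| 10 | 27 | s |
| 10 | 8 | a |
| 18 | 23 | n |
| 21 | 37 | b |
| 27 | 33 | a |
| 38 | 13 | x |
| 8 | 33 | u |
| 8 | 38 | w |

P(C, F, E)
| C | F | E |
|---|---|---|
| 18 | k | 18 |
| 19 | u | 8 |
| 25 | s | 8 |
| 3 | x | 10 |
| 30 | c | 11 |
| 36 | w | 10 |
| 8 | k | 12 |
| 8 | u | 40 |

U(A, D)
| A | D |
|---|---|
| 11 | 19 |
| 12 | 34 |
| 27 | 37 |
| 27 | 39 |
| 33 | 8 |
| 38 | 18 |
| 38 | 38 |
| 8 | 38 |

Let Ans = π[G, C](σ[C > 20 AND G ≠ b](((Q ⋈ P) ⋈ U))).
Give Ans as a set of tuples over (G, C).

Joining Q and P on E yields {(10, 11, r, 3, x), (10, 11, r, 36, w), (10, 12, b, 3, x), (10, 12, b, 36, w), (10, 27, s, 3, x), (10, 27, s, 36, w), (10, 8, a, 3, x), (10, 8, a, 36, w), (18, 23, n, 18, k), (8, 33, u, 19, u), (8, 33, u, 25, s), (8, 38, w, 19, u), (8, 38, w, 25, s)}.
Joining (Q ⋈ P) and U on A yields {(10, 11, r, 3, x, 19), (10, 11, r, 36, w, 19), (10, 12, b, 3, x, 34), (10, 12, b, 36, w, 34), (10, 27, s, 3, x, 37), (10, 27, s, 3, x, 39), (10, 27, s, 36, w, 37), (10, 27, s, 36, w, 39), (10, 8, a, 3, x, 38), (10, 8, a, 36, w, 38), (8, 33, u, 19, u, 8), (8, 33, u, 25, s, 8), (8, 38, w, 19, u, 18), (8, 38, w, 19, u, 38), (8, 38, w, 25, s, 18), (8, 38, w, 25, s, 38)}.
σ[C > 20 AND G ≠ b]: keep tuples satisfying C > 20 AND G ≠ b → {(10, 11, r, 36, w, 19), (10, 27, s, 36, w, 37), (10, 27, s, 36, w, 39), (10, 8, a, 36, w, 38), (8, 33, u, 25, s, 8), (8, 38, w, 25, s, 18), (8, 38, w, 25, s, 38)}
π_{G, C} gives {(a, 36), (r, 36), (s, 36), (u, 25), (w, 25)} (2 duplicate(s) eliminated).

{(a, 36), (r, 36), (s, 36), (u, 25), (w, 25)}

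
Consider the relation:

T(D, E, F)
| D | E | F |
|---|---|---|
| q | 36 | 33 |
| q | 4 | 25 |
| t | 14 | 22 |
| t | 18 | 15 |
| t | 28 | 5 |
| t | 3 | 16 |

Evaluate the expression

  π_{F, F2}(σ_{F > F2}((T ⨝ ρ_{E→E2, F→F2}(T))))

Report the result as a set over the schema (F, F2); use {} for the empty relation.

{(15, 5), (16, 15), (16, 5), (22, 15), (22, 16), (22, 5), (33, 25)}

ρ[E→E2, F→F2]: schema becomes (D, E2, F2); tuples unchanged.
T ⋈ ρ_{E→E2, F→F2}(T) (natural join on D): {(q, 36, 33, 36, 33), (q, 36, 33, 4, 25), (q, 4, 25, 36, 33), (q, 4, 25, 4, 25), (t, 14, 22, 14, 22), (t, 14, 22, 18, 15), (t, 14, 22, 28, 5), (t, 14, 22, 3, 16), (t, 18, 15, 14, 22), (t, 18, 15, 18, 15), (t, 18, 15, 28, 5), (t, 18, 15, 3, 16), (t, 28, 5, 14, 22), (t, 28, 5, 18, 15), (t, 28, 5, 28, 5), (t, 28, 5, 3, 16), (t, 3, 16, 14, 22), (t, 3, 16, 18, 15), (t, 3, 16, 28, 5), (t, 3, 16, 3, 16)}
Selection F > F2: {(q, 36, 33, 4, 25), (t, 14, 22, 18, 15), (t, 14, 22, 28, 5), (t, 14, 22, 3, 16), (t, 18, 15, 28, 5), (t, 3, 16, 18, 15), (t, 3, 16, 28, 5)}
Projecting to F, F2: {(15, 5), (16, 15), (16, 5), (22, 15), (22, 16), (22, 5), (33, 25)}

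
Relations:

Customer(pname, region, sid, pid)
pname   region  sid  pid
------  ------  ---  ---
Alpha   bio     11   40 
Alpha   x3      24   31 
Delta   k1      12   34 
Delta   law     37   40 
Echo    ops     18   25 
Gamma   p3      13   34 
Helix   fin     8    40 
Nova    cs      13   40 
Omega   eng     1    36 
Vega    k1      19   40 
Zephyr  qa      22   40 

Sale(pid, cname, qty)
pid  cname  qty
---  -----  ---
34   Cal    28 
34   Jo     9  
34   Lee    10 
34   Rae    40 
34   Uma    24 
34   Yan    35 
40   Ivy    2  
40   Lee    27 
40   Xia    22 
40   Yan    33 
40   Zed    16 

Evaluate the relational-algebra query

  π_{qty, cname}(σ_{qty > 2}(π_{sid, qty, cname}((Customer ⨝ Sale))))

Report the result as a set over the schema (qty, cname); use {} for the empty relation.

{(10, Lee), (16, Zed), (22, Xia), (24, Uma), (27, Lee), (28, Cal), (33, Yan), (35, Yan), (40, Rae), (9, Jo)}

Customer ⋈ Sale (natural join on pid): {(Alpha, bio, 11, 40, Ivy, 2), (Alpha, bio, 11, 40, Lee, 27), (Alpha, bio, 11, 40, Xia, 22), (Alpha, bio, 11, 40, Yan, 33), (Alpha, bio, 11, 40, Zed, 16), (Delta, k1, 12, 34, Cal, 28), (Delta, k1, 12, 34, Jo, 9), (Delta, k1, 12, 34, Lee, 10), (Delta, k1, 12, 34, Rae, 40), (Delta, k1, 12, 34, Uma, 24), (Delta, k1, 12, 34, Yan, 35), (Delta, law, 37, 40, Ivy, 2), (Delta, law, 37, 40, Lee, 27), (Delta, law, 37, 40, Xia, 22), (Delta, law, 37, 40, Yan, 33), (Delta, law, 37, 40, Zed, 16), (Gamma, p3, 13, 34, Cal, 28), (Gamma, p3, 13, 34, Jo, 9), (Gamma, p3, 13, 34, Lee, 10), (Gamma, p3, 13, 34, Rae, 40), (Gamma, p3, 13, 34, Uma, 24), (Gamma, p3, 13, 34, Yan, 35), (Helix, fin, 8, 40, Ivy, 2), (Helix, fin, 8, 40, Lee, 27), (Helix, fin, 8, 40, Xia, 22), (Helix, fin, 8, 40, Yan, 33), (Helix, fin, 8, 40, Zed, 16), (Nova, cs, 13, 40, Ivy, 2), (Nova, cs, 13, 40, Lee, 27), (Nova, cs, 13, 40, Xia, 22), (Nova, cs, 13, 40, Yan, 33), (Nova, cs, 13, 40, Zed, 16), (Vega, k1, 19, 40, Ivy, 2), (Vega, k1, 19, 40, Lee, 27), (Vega, k1, 19, 40, Xia, 22), (Vega, k1, 19, 40, Yan, 33), (Vega, k1, 19, 40, Zed, 16), (Zephyr, qa, 22, 40, Ivy, 2), (Zephyr, qa, 22, 40, Lee, 27), (Zephyr, qa, 22, 40, Xia, 22), (Zephyr, qa, 22, 40, Yan, 33), (Zephyr, qa, 22, 40, Zed, 16)}
π[sid, qty, cname]: project onto (sid, qty, cname) → {(11, 16, Zed), (11, 2, Ivy), (11, 22, Xia), (11, 27, Lee), (11, 33, Yan), (12, 10, Lee), (12, 24, Uma), (12, 28, Cal), (12, 35, Yan), (12, 40, Rae), (12, 9, Jo), (13, 10, Lee), (13, 16, Zed), (13, 2, Ivy), (13, 22, Xia), (13, 24, Uma), (13, 27, Lee), (13, 28, Cal), (13, 33, Yan), (13, 35, Yan), (13, 40, Rae), (13, 9, Jo), (19, 16, Zed), (19, 2, Ivy), (19, 22, Xia), (19, 27, Lee), (19, 33, Yan), (22, 16, Zed), (22, 2, Ivy), (22, 22, Xia), (22, 27, Lee), (22, 33, Yan), (37, 16, Zed), (37, 2, Ivy), (37, 22, Xia), (37, 27, Lee), (37, 33, Yan), (8, 16, Zed), (8, 2, Ivy), (8, 22, Xia), (8, 27, Lee), (8, 33, Yan)}
Filtering on qty > 2 leaves {(11, 16, Zed), (11, 22, Xia), (11, 27, Lee), (11, 33, Yan), (12, 10, Lee), (12, 24, Uma), (12, 28, Cal), (12, 35, Yan), (12, 40, Rae), (12, 9, Jo), (13, 10, Lee), (13, 16, Zed), (13, 22, Xia), (13, 24, Uma), (13, 27, Lee), (13, 28, Cal), (13, 33, Yan), (13, 35, Yan), (13, 40, Rae), (13, 9, Jo), (19, 16, Zed), (19, 22, Xia), (19, 27, Lee), (19, 33, Yan), (22, 16, Zed), (22, 22, Xia), (22, 27, Lee), (22, 33, Yan), (37, 16, Zed), (37, 22, Xia), (37, 27, Lee), (37, 33, Yan), (8, 16, Zed), (8, 22, Xia), (8, 27, Lee), (8, 33, Yan)}.
π[qty, cname]: project onto (qty, cname) (26 duplicate(s) eliminated) → {(10, Lee), (16, Zed), (22, Xia), (24, Uma), (27, Lee), (28, Cal), (33, Yan), (35, Yan), (40, Rae), (9, Jo)}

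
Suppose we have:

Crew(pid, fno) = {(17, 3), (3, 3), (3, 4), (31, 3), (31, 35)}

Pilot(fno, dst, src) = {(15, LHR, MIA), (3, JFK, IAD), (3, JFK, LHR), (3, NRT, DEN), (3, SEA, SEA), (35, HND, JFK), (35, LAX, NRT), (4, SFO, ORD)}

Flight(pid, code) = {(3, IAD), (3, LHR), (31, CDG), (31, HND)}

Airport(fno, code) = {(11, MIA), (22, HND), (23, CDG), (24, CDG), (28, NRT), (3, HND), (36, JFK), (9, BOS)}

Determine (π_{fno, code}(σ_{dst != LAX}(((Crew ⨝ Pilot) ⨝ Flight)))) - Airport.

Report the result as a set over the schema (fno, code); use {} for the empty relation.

{(3, CDG), (3, IAD), (3, LHR), (35, CDG), (35, HND), (4, IAD), (4, LHR)}

Natural join on fno: {(17, 3, JFK, IAD), (17, 3, JFK, LHR), (17, 3, NRT, DEN), (17, 3, SEA, SEA), (3, 3, JFK, IAD), (3, 3, JFK, LHR), (3, 3, NRT, DEN), (3, 3, SEA, SEA), (3, 4, SFO, ORD), (31, 3, JFK, IAD), (31, 3, JFK, LHR), (31, 3, NRT, DEN), (31, 3, SEA, SEA), (31, 35, HND, JFK), (31, 35, LAX, NRT)}
Natural join on pid: {(3, 3, JFK, IAD, IAD), (3, 3, JFK, IAD, LHR), (3, 3, JFK, LHR, IAD), (3, 3, JFK, LHR, LHR), (3, 3, NRT, DEN, IAD), (3, 3, NRT, DEN, LHR), (3, 3, SEA, SEA, IAD), (3, 3, SEA, SEA, LHR), (3, 4, SFO, ORD, IAD), (3, 4, SFO, ORD, LHR), (31, 3, JFK, IAD, CDG), (31, 3, JFK, IAD, HND), (31, 3, JFK, LHR, CDG), (31, 3, JFK, LHR, HND), (31, 3, NRT, DEN, CDG), (31, 3, NRT, DEN, HND), (31, 3, SEA, SEA, CDG), (31, 3, SEA, SEA, HND), (31, 35, HND, JFK, CDG), (31, 35, HND, JFK, HND), (31, 35, LAX, NRT, CDG), (31, 35, LAX, NRT, HND)}
Apply σ_{dst != LAX}; surviving tuples: {(3, 3, JFK, IAD, IAD), (3, 3, JFK, IAD, LHR), (3, 3, JFK, LHR, IAD), (3, 3, JFK, LHR, LHR), (3, 3, NRT, DEN, IAD), (3, 3, NRT, DEN, LHR), (3, 3, SEA, SEA, IAD), (3, 3, SEA, SEA, LHR), (3, 4, SFO, ORD, IAD), (3, 4, SFO, ORD, LHR), (31, 3, JFK, IAD, CDG), (31, 3, JFK, IAD, HND), (31, 3, JFK, LHR, CDG), (31, 3, JFK, LHR, HND), (31, 3, NRT, DEN, CDG), (31, 3, NRT, DEN, HND), (31, 3, SEA, SEA, CDG), (31, 3, SEA, SEA, HND), (31, 35, HND, JFK, CDG), (31, 35, HND, JFK, HND)}
π[fno, code]: project onto (fno, code) (12 duplicate(s) eliminated) → {(3, CDG), (3, HND), (3, IAD), (3, LHR), (35, CDG), (35, HND), (4, IAD), (4, LHR)}
Difference: {(3, CDG), (3, HND), (3, IAD), (3, LHR), (35, CDG), (35, HND), (4, IAD), (4, LHR)} with {(11, MIA), (22, HND), (23, CDG), (24, CDG), (28, NRT), (3, HND), (36, JFK), (9, BOS)} → {(3, CDG), (3, IAD), (3, LHR), (35, CDG), (35, HND), (4, IAD), (4, LHR)}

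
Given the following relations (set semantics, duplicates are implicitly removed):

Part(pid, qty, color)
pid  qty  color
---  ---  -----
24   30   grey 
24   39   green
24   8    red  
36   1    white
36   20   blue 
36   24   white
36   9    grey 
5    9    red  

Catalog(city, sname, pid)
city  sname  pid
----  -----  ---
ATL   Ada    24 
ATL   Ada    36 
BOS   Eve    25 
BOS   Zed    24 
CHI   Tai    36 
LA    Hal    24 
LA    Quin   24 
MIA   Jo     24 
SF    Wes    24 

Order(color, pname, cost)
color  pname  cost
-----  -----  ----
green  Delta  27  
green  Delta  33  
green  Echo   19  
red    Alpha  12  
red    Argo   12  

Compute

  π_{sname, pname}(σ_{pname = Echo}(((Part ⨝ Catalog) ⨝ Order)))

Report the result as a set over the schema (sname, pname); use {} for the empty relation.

Joining Part and Catalog on pid yields {(24, 30, grey, ATL, Ada), (24, 30, grey, BOS, Zed), (24, 30, grey, LA, Hal), (24, 30, grey, LA, Quin), (24, 30, grey, MIA, Jo), (24, 30, grey, SF, Wes), (24, 39, green, ATL, Ada), (24, 39, green, BOS, Zed), (24, 39, green, LA, Hal), (24, 39, green, LA, Quin), (24, 39, green, MIA, Jo), (24, 39, green, SF, Wes), (24, 8, red, ATL, Ada), (24, 8, red, BOS, Zed), (24, 8, red, LA, Hal), (24, 8, red, LA, Quin), (24, 8, red, MIA, Jo), (24, 8, red, SF, Wes), (36, 1, white, ATL, Ada), (36, 1, white, CHI, Tai), (36, 20, blue, ATL, Ada), (36, 20, blue, CHI, Tai), (36, 24, white, ATL, Ada), (36, 24, white, CHI, Tai), (36, 9, grey, ATL, Ada), (36, 9, grey, CHI, Tai)}.
Joining (Part ⨝ Catalog) and Order on color yields {(24, 39, green, ATL, Ada, Delta, 27), (24, 39, green, ATL, Ada, Delta, 33), (24, 39, green, ATL, Ada, Echo, 19), (24, 39, green, BOS, Zed, Delta, 27), (24, 39, green, BOS, Zed, Delta, 33), (24, 39, green, BOS, Zed, Echo, 19), (24, 39, green, LA, Hal, Delta, 27), (24, 39, green, LA, Hal, Delta, 33), (24, 39, green, LA, Hal, Echo, 19), (24, 39, green, LA, Quin, Delta, 27), (24, 39, green, LA, Quin, Delta, 33), (24, 39, green, LA, Quin, Echo, 19), (24, 39, green, MIA, Jo, Delta, 27), (24, 39, green, MIA, Jo, Delta, 33), (24, 39, green, MIA, Jo, Echo, 19), (24, 39, green, SF, Wes, Delta, 27), (24, 39, green, SF, Wes, Delta, 33), (24, 39, green, SF, Wes, Echo, 19), (24, 8, red, ATL, Ada, Alpha, 12), (24, 8, red, ATL, Ada, Argo, 12), (24, 8, red, BOS, Zed, Alpha, 12), (24, 8, red, BOS, Zed, Argo, 12), (24, 8, red, LA, Hal, Alpha, 12), (24, 8, red, LA, Hal, Argo, 12), (24, 8, red, LA, Quin, Alpha, 12), (24, 8, red, LA, Quin, Argo, 12), (24, 8, red, MIA, Jo, Alpha, 12), (24, 8, red, MIA, Jo, Argo, 12), (24, 8, red, SF, Wes, Alpha, 12), (24, 8, red, SF, Wes, Argo, 12)}.
Selection pname = Echo: {(24, 39, green, ATL, Ada, Echo, 19), (24, 39, green, BOS, Zed, Echo, 19), (24, 39, green, LA, Hal, Echo, 19), (24, 39, green, LA, Quin, Echo, 19), (24, 39, green, MIA, Jo, Echo, 19), (24, 39, green, SF, Wes, Echo, 19)}
π[sname, pname]: project onto (sname, pname) → {(Ada, Echo), (Hal, Echo), (Jo, Echo), (Quin, Echo), (Wes, Echo), (Zed, Echo)}

{(Ada, Echo), (Hal, Echo), (Jo, Echo), (Quin, Echo), (Wes, Echo), (Zed, Echo)}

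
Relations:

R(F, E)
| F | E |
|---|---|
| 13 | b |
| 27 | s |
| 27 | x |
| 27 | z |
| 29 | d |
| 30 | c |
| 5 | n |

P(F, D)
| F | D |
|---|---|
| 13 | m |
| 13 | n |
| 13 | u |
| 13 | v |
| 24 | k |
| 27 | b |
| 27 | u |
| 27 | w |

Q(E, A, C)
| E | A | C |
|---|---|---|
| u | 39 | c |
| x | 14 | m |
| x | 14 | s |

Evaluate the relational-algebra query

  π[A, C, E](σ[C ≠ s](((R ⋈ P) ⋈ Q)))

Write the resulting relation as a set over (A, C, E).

Natural join on F: {(13, b, m), (13, b, n), (13, b, u), (13, b, v), (27, s, b), (27, s, u), (27, s, w), (27, x, b), (27, x, u), (27, x, w), (27, z, b), (27, z, u), (27, z, w)}
Natural join on E: {(27, x, b, 14, m), (27, x, b, 14, s), (27, x, u, 14, m), (27, x, u, 14, s), (27, x, w, 14, m), (27, x, w, 14, s)}
Filtering on C ≠ s leaves {(27, x, b, 14, m), (27, x, u, 14, m), (27, x, w, 14, m)}.
Keep only column(s) A, C, E (2 duplicate(s) eliminated): {(14, m, x)}

{(14, m, x)}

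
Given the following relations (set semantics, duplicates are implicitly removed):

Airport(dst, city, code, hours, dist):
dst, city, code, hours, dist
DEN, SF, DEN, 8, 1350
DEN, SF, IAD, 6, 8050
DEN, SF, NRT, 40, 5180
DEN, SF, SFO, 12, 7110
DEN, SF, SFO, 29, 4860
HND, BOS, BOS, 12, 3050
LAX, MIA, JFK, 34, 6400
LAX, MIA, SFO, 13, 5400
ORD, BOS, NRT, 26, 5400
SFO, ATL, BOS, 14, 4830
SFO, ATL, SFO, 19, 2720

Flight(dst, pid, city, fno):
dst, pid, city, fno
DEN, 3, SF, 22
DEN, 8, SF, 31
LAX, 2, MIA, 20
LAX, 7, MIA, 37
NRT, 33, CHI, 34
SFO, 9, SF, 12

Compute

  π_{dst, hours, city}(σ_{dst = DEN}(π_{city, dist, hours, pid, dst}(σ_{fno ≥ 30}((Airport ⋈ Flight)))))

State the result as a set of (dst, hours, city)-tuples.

{(DEN, 12, SF), (DEN, 29, SF), (DEN, 40, SF), (DEN, 6, SF), (DEN, 8, SF)}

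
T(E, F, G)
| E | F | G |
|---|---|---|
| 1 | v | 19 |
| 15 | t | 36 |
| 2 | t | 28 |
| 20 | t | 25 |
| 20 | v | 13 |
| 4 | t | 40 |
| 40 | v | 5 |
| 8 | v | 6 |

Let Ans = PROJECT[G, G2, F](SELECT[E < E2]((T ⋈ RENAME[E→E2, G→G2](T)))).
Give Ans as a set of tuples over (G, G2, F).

{(13, 5, v), (19, 13, v), (19, 5, v), (19, 6, v), (28, 25, t), (28, 36, t), (28, 40, t), (36, 25, t), (40, 25, t), (40, 36, t), (6, 13, v), (6, 5, v)}

ρ[E→E2, G→G2]: schema becomes (E2, F, G2); tuples unchanged.
Joining T and RENAME[E→E2, G→G2](T) on F yields {(1, v, 19, 1, 19), (1, v, 19, 20, 13), (1, v, 19, 40, 5), (1, v, 19, 8, 6), (15, t, 36, 15, 36), (15, t, 36, 2, 28), (15, t, 36, 20, 25), (15, t, 36, 4, 40), (2, t, 28, 15, 36), (2, t, 28, 2, 28), (2, t, 28, 20, 25), (2, t, 28, 4, 40), (20, t, 25, 15, 36), (20, t, 25, 2, 28), (20, t, 25, 20, 25), (20, t, 25, 4, 40), (20, v, 13, 1, 19), (20, v, 13, 20, 13), (20, v, 13, 40, 5), (20, v, 13, 8, 6), (4, t, 40, 15, 36), (4, t, 40, 2, 28), (4, t, 40, 20, 25), (4, t, 40, 4, 40), (40, v, 5, 1, 19), (40, v, 5, 20, 13), (40, v, 5, 40, 5), (40, v, 5, 8, 6), (8, v, 6, 1, 19), (8, v, 6, 20, 13), (8, v, 6, 40, 5), (8, v, 6, 8, 6)}.
Selection E < E2: {(1, v, 19, 20, 13), (1, v, 19, 40, 5), (1, v, 19, 8, 6), (15, t, 36, 20, 25), (2, t, 28, 15, 36), (2, t, 28, 20, 25), (2, t, 28, 4, 40), (20, v, 13, 40, 5), (4, t, 40, 15, 36), (4, t, 40, 20, 25), (8, v, 6, 20, 13), (8, v, 6, 40, 5)}
Projecting to G, G2, F: {(13, 5, v), (19, 13, v), (19, 5, v), (19, 6, v), (28, 25, t), (28, 36, t), (28, 40, t), (36, 25, t), (40, 25, t), (40, 36, t), (6, 13, v), (6, 5, v)}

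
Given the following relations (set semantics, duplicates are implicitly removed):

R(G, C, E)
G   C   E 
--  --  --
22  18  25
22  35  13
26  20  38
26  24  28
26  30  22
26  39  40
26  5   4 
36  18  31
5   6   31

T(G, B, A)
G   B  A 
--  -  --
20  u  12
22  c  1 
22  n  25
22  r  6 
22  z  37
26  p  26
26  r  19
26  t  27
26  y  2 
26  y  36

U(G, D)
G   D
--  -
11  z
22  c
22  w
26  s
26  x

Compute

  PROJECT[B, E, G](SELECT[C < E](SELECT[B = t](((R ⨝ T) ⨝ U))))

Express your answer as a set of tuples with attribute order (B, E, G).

R ⋈ T (natural join on G): {(22, 18, 25, c, 1), (22, 18, 25, n, 25), (22, 18, 25, r, 6), (22, 18, 25, z, 37), (22, 35, 13, c, 1), (22, 35, 13, n, 25), (22, 35, 13, r, 6), (22, 35, 13, z, 37), (26, 20, 38, p, 26), (26, 20, 38, r, 19), (26, 20, 38, t, 27), (26, 20, 38, y, 2), (26, 20, 38, y, 36), (26, 24, 28, p, 26), (26, 24, 28, r, 19), (26, 24, 28, t, 27), (26, 24, 28, y, 2), (26, 24, 28, y, 36), (26, 30, 22, p, 26), (26, 30, 22, r, 19), (26, 30, 22, t, 27), (26, 30, 22, y, 2), (26, 30, 22, y, 36), (26, 39, 40, p, 26), (26, 39, 40, r, 19), (26, 39, 40, t, 27), (26, 39, 40, y, 2), (26, 39, 40, y, 36), (26, 5, 4, p, 26), (26, 5, 4, r, 19), (26, 5, 4, t, 27), (26, 5, 4, y, 2), (26, 5, 4, y, 36)}
(R ⨝ T) ⋈ U (natural join on G): {(22, 18, 25, c, 1, c), (22, 18, 25, c, 1, w), (22, 18, 25, n, 25, c), (22, 18, 25, n, 25, w), (22, 18, 25, r, 6, c), (22, 18, 25, r, 6, w), (22, 18, 25, z, 37, c), (22, 18, 25, z, 37, w), (22, 35, 13, c, 1, c), (22, 35, 13, c, 1, w), (22, 35, 13, n, 25, c), (22, 35, 13, n, 25, w), (22, 35, 13, r, 6, c), (22, 35, 13, r, 6, w), (22, 35, 13, z, 37, c), (22, 35, 13, z, 37, w), (26, 20, 38, p, 26, s), (26, 20, 38, p, 26, x), (26, 20, 38, r, 19, s), (26, 20, 38, r, 19, x), (26, 20, 38, t, 27, s), (26, 20, 38, t, 27, x), (26, 20, 38, y, 2, s), (26, 20, 38, y, 2, x), (26, 20, 38, y, 36, s), (26, 20, 38, y, 36, x), (26, 24, 28, p, 26, s), (26, 24, 28, p, 26, x), (26, 24, 28, r, 19, s), (26, 24, 28, r, 19, x), (26, 24, 28, t, 27, s), (26, 24, 28, t, 27, x), (26, 24, 28, y, 2, s), (26, 24, 28, y, 2, x), (26, 24, 28, y, 36, s), (26, 24, 28, y, 36, x), (26, 30, 22, p, 26, s), (26, 30, 22, p, 26, x), (26, 30, 22, r, 19, s), (26, 30, 22, r, 19, x), (26, 30, 22, t, 27, s), (26, 30, 22, t, 27, x), (26, 30, 22, y, 2, s), (26, 30, 22, y, 2, x), (26, 30, 22, y, 36, s), (26, 30, 22, y, 36, x), (26, 39, 40, p, 26, s), (26, 39, 40, p, 26, x), (26, 39, 40, r, 19, s), (26, 39, 40, r, 19, x), (26, 39, 40, t, 27, s), (26, 39, 40, t, 27, x), (26, 39, 40, y, 2, s), (26, 39, 40, y, 2, x), (26, 39, 40, y, 36, s), (26, 39, 40, y, 36, x), (26, 5, 4, p, 26, s), (26, 5, 4, p, 26, x), (26, 5, 4, r, 19, s), (26, 5, 4, r, 19, x), (26, 5, 4, t, 27, s), (26, 5, 4, t, 27, x), (26, 5, 4, y, 2, s), (26, 5, 4, y, 2, x), (26, 5, 4, y, 36, s), (26, 5, 4, y, 36, x)}
Filtering on B = t leaves {(26, 20, 38, t, 27, s), (26, 20, 38, t, 27, x), (26, 24, 28, t, 27, s), (26, 24, 28, t, 27, x), (26, 30, 22, t, 27, s), (26, 30, 22, t, 27, x), (26, 39, 40, t, 27, s), (26, 39, 40, t, 27, x), (26, 5, 4, t, 27, s), (26, 5, 4, t, 27, x)}.
Filtering on C < E leaves {(26, 20, 38, t, 27, s), (26, 20, 38, t, 27, x), (26, 24, 28, t, 27, s), (26, 24, 28, t, 27, x), (26, 39, 40, t, 27, s), (26, 39, 40, t, 27, x)}.
π_{B, E, G} gives {(t, 28, 26), (t, 38, 26), (t, 40, 26)} (3 duplicate(s) eliminated).

{(t, 28, 26), (t, 38, 26), (t, 40, 26)}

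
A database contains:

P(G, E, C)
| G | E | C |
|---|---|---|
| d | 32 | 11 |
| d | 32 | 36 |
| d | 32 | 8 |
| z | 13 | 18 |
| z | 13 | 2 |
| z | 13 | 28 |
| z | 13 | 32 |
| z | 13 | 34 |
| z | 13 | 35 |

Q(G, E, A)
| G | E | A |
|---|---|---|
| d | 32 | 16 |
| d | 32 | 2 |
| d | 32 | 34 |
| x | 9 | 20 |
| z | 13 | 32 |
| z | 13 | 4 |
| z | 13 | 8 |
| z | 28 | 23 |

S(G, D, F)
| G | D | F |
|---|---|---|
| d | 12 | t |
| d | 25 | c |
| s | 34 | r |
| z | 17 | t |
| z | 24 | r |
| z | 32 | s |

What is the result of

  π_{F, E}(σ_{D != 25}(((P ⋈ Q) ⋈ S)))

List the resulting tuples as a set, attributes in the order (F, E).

Joining P and Q on G, E yields {(d, 32, 11, 16), (d, 32, 11, 2), (d, 32, 11, 34), (d, 32, 36, 16), (d, 32, 36, 2), (d, 32, 36, 34), (d, 32, 8, 16), (d, 32, 8, 2), (d, 32, 8, 34), (z, 13, 18, 32), (z, 13, 18, 4), (z, 13, 18, 8), (z, 13, 2, 32), (z, 13, 2, 4), (z, 13, 2, 8), (z, 13, 28, 32), (z, 13, 28, 4), (z, 13, 28, 8), (z, 13, 32, 32), (z, 13, 32, 4), (z, 13, 32, 8), (z, 13, 34, 32), (z, 13, 34, 4), (z, 13, 34, 8), (z, 13, 35, 32), (z, 13, 35, 4), (z, 13, 35, 8)}.
Joining (P ⋈ Q) and S on G yields {(d, 32, 11, 16, 12, t), (d, 32, 11, 16, 25, c), (d, 32, 11, 2, 12, t), (d, 32, 11, 2, 25, c), (d, 32, 11, 34, 12, t), (d, 32, 11, 34, 25, c), (d, 32, 36, 16, 12, t), (d, 32, 36, 16, 25, c), (d, 32, 36, 2, 12, t), (d, 32, 36, 2, 25, c), (d, 32, 36, 34, 12, t), (d, 32, 36, 34, 25, c), (d, 32, 8, 16, 12, t), (d, 32, 8, 16, 25, c), (d, 32, 8, 2, 12, t), (d, 32, 8, 2, 25, c), (d, 32, 8, 34, 12, t), (d, 32, 8, 34, 25, c), (z, 13, 18, 32, 17, t), (z, 13, 18, 32, 24, r), (z, 13, 18, 32, 32, s), (z, 13, 18, 4, 17, t), (z, 13, 18, 4, 24, r), (z, 13, 18, 4, 32, s), (z, 13, 18, 8, 17, t), (z, 13, 18, 8, 24, r), (z, 13, 18, 8, 32, s), (z, 13, 2, 32, 17, t), (z, 13, 2, 32, 24, r), (z, 13, 2, 32, 32, s), (z, 13, 2, 4, 17, t), (z, 13, 2, 4, 24, r), (z, 13, 2, 4, 32, s), (z, 13, 2, 8, 17, t), (z, 13, 2, 8, 24, r), (z, 13, 2, 8, 32, s), (z, 13, 28, 32, 17, t), (z, 13, 28, 32, 24, r), (z, 13, 28, 32, 32, s), (z, 13, 28, 4, 17, t), (z, 13, 28, 4, 24, r), (z, 13, 28, 4, 32, s), (z, 13, 28, 8, 17, t), (z, 13, 28, 8, 24, r), (z, 13, 28, 8, 32, s), (z, 13, 32, 32, 17, t), (z, 13, 32, 32, 24, r), (z, 13, 32, 32, 32, s), (z, 13, 32, 4, 17, t), (z, 13, 32, 4, 24, r), (z, 13, 32, 4, 32, s), (z, 13, 32, 8, 17, t), (z, 13, 32, 8, 24, r), (z, 13, 32, 8, 32, s), (z, 13, 34, 32, 17, t), (z, 13, 34, 32, 24, r), (z, 13, 34, 32, 32, s), (z, 13, 34, 4, 17, t), (z, 13, 34, 4, 24, r), (z, 13, 34, 4, 32, s), (z, 13, 34, 8, 17, t), (z, 13, 34, 8, 24, r), (z, 13, 34, 8, 32, s), (z, 13, 35, 32, 17, t), (z, 13, 35, 32, 24, r), (z, 13, 35, 32, 32, s), (z, 13, 35, 4, 17, t), (z, 13, 35, 4, 24, r), (z, 13, 35, 4, 32, s), (z, 13, 35, 8, 17, t), (z, 13, 35, 8, 24, r), (z, 13, 35, 8, 32, s)}.
Selection D != 25: {(d, 32, 11, 16, 12, t), (d, 32, 11, 2, 12, t), (d, 32, 11, 34, 12, t), (d, 32, 36, 16, 12, t), (d, 32, 36, 2, 12, t), (d, 32, 36, 34, 12, t), (d, 32, 8, 16, 12, t), (d, 32, 8, 2, 12, t), (d, 32, 8, 34, 12, t), (z, 13, 18, 32, 17, t), (z, 13, 18, 32, 24, r), (z, 13, 18, 32, 32, s), (z, 13, 18, 4, 17, t), (z, 13, 18, 4, 24, r), (z, 13, 18, 4, 32, s), (z, 13, 18, 8, 17, t), (z, 13, 18, 8, 24, r), (z, 13, 18, 8, 32, s), (z, 13, 2, 32, 17, t), (z, 13, 2, 32, 24, r), (z, 13, 2, 32, 32, s), (z, 13, 2, 4, 17, t), (z, 13, 2, 4, 24, r), (z, 13, 2, 4, 32, s), (z, 13, 2, 8, 17, t), (z, 13, 2, 8, 24, r), (z, 13, 2, 8, 32, s), (z, 13, 28, 32, 17, t), (z, 13, 28, 32, 24, r), (z, 13, 28, 32, 32, s), (z, 13, 28, 4, 17, t), (z, 13, 28, 4, 24, r), (z, 13, 28, 4, 32, s), (z, 13, 28, 8, 17, t), (z, 13, 28, 8, 24, r), (z, 13, 28, 8, 32, s), (z, 13, 32, 32, 17, t), (z, 13, 32, 32, 24, r), (z, 13, 32, 32, 32, s), (z, 13, 32, 4, 17, t), (z, 13, 32, 4, 24, r), (z, 13, 32, 4, 32, s), (z, 13, 32, 8, 17, t), (z, 13, 32, 8, 24, r), (z, 13, 32, 8, 32, s), (z, 13, 34, 32, 17, t), (z, 13, 34, 32, 24, r), (z, 13, 34, 32, 32, s), (z, 13, 34, 4, 17, t), (z, 13, 34, 4, 24, r), (z, 13, 34, 4, 32, s), (z, 13, 34, 8, 17, t), (z, 13, 34, 8, 24, r), (z, 13, 34, 8, 32, s), (z, 13, 35, 32, 17, t), (z, 13, 35, 32, 24, r), (z, 13, 35, 32, 32, s), (z, 13, 35, 4, 17, t), (z, 13, 35, 4, 24, r), (z, 13, 35, 4, 32, s), (z, 13, 35, 8, 17, t), (z, 13, 35, 8, 24, r), (z, 13, 35, 8, 32, s)}
π[F, E]: project onto (F, E) (59 duplicate(s) eliminated) → {(r, 13), (s, 13), (t, 13), (t, 32)}

{(r, 13), (s, 13), (t, 13), (t, 32)}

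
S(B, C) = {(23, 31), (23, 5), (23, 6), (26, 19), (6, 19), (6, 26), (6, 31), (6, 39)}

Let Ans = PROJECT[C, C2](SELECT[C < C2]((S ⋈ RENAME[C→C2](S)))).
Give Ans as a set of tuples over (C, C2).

{(19, 26), (19, 31), (19, 39), (26, 31), (26, 39), (31, 39), (5, 31), (5, 6), (6, 31)}

ρ[C→C2]: schema becomes (B, C2); tuples unchanged.
S ⋈ RENAME[C→C2](S) (natural join on B): {(23, 31, 31), (23, 31, 5), (23, 31, 6), (23, 5, 31), (23, 5, 5), (23, 5, 6), (23, 6, 31), (23, 6, 5), (23, 6, 6), (26, 19, 19), (6, 19, 19), (6, 19, 26), (6, 19, 31), (6, 19, 39), (6, 26, 19), (6, 26, 26), (6, 26, 31), (6, 26, 39), (6, 31, 19), (6, 31, 26), (6, 31, 31), (6, 31, 39), (6, 39, 19), (6, 39, 26), (6, 39, 31), (6, 39, 39)}
Selection C < C2: {(23, 5, 31), (23, 5, 6), (23, 6, 31), (6, 19, 26), (6, 19, 31), (6, 19, 39), (6, 26, 31), (6, 26, 39), (6, 31, 39)}
π[C, C2]: project onto (C, C2) → {(19, 26), (19, 31), (19, 39), (26, 31), (26, 39), (31, 39), (5, 31), (5, 6), (6, 31)}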